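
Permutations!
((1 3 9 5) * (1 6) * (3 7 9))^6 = [0, 7, 2, 3, 4, 6, 1, 9, 8, 5] = (1 7 9 5 6)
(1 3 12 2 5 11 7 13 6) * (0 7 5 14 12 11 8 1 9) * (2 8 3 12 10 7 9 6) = (0 9)(1 12 8)(2 14 10 7 13)(3 11 5) = [9, 12, 14, 11, 4, 3, 6, 13, 1, 0, 7, 5, 8, 2, 10]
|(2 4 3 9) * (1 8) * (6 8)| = 12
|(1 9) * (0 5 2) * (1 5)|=|(0 1 9 5 2)|=5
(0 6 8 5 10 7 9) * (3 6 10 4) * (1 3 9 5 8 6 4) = (0 10 7 5 1 3 4 9) = [10, 3, 2, 4, 9, 1, 6, 5, 8, 0, 7]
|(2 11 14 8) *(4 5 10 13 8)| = |(2 11 14 4 5 10 13 8)| = 8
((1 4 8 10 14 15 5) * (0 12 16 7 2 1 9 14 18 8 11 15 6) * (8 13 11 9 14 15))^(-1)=(0 6 14 5 15 9 4 1 2 7 16 12)(8 11 13 18 10)=[6, 2, 7, 3, 1, 15, 14, 16, 11, 4, 8, 13, 0, 18, 5, 9, 12, 17, 10]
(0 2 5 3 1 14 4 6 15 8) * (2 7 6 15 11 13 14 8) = (0 7 6 11 13 14 4 15 2 5 3 1 8) = [7, 8, 5, 1, 15, 3, 11, 6, 0, 9, 10, 13, 12, 14, 4, 2]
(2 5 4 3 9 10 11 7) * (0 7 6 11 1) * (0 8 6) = (0 7 2 5 4 3 9 10 1 8 6 11) = [7, 8, 5, 9, 3, 4, 11, 2, 6, 10, 1, 0]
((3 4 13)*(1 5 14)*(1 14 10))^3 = (14) = [0, 1, 2, 3, 4, 5, 6, 7, 8, 9, 10, 11, 12, 13, 14]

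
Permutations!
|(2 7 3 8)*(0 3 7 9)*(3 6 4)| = |(0 6 4 3 8 2 9)| = 7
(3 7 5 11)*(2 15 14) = [0, 1, 15, 7, 4, 11, 6, 5, 8, 9, 10, 3, 12, 13, 2, 14] = (2 15 14)(3 7 5 11)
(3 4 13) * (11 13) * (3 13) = (13)(3 4 11) = [0, 1, 2, 4, 11, 5, 6, 7, 8, 9, 10, 3, 12, 13]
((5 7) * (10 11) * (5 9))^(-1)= (5 9 7)(10 11)= [0, 1, 2, 3, 4, 9, 6, 5, 8, 7, 11, 10]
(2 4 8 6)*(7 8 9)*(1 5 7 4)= [0, 5, 1, 3, 9, 7, 2, 8, 6, 4]= (1 5 7 8 6 2)(4 9)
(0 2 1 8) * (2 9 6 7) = (0 9 6 7 2 1 8) = [9, 8, 1, 3, 4, 5, 7, 2, 0, 6]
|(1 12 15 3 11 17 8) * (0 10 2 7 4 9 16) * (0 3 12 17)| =18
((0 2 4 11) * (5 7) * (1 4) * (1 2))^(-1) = (0 11 4 1)(5 7) = [11, 0, 2, 3, 1, 7, 6, 5, 8, 9, 10, 4]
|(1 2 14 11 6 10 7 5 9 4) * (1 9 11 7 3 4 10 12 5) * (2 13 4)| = 36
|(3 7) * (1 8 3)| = 4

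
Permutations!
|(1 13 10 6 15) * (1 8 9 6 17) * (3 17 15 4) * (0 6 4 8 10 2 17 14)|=28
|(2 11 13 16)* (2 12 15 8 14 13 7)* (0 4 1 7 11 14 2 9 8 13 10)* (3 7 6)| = 44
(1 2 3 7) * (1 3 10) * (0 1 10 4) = (10)(0 1 2 4)(3 7) = [1, 2, 4, 7, 0, 5, 6, 3, 8, 9, 10]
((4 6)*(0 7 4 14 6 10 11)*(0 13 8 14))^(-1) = (0 6 14 8 13 11 10 4 7) = [6, 1, 2, 3, 7, 5, 14, 0, 13, 9, 4, 10, 12, 11, 8]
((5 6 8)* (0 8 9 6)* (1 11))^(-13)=(0 5 8)(1 11)(6 9)=[5, 11, 2, 3, 4, 8, 9, 7, 0, 6, 10, 1]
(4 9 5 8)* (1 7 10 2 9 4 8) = (1 7 10 2 9 5) = [0, 7, 9, 3, 4, 1, 6, 10, 8, 5, 2]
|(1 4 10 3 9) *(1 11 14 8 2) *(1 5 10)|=|(1 4)(2 5 10 3 9 11 14 8)|=8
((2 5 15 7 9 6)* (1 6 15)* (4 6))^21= (15)(1 4 6 2 5)= [0, 4, 5, 3, 6, 1, 2, 7, 8, 9, 10, 11, 12, 13, 14, 15]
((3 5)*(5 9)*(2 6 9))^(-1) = [0, 1, 3, 5, 4, 9, 2, 7, 8, 6] = (2 3 5 9 6)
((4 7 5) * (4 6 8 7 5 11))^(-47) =(4 5 6 8 7 11) =[0, 1, 2, 3, 5, 6, 8, 11, 7, 9, 10, 4]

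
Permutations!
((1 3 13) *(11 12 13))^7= (1 11 13 3 12)= [0, 11, 2, 12, 4, 5, 6, 7, 8, 9, 10, 13, 1, 3]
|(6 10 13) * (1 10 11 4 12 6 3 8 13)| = |(1 10)(3 8 13)(4 12 6 11)| = 12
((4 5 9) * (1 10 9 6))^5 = [0, 6, 2, 3, 9, 4, 5, 7, 8, 10, 1] = (1 6 5 4 9 10)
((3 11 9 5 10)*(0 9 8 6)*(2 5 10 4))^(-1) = (0 6 8 11 3 10 9)(2 4 5) = [6, 1, 4, 10, 5, 2, 8, 7, 11, 0, 9, 3]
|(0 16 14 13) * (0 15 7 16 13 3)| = 7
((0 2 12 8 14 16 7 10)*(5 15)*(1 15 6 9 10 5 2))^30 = (0 12 7 10 2 16 9 15 14 6 1 8 5) = [12, 8, 16, 3, 4, 0, 1, 10, 5, 15, 2, 11, 7, 13, 6, 14, 9]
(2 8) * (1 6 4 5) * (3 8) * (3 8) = [0, 6, 8, 3, 5, 1, 4, 7, 2] = (1 6 4 5)(2 8)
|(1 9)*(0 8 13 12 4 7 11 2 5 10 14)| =22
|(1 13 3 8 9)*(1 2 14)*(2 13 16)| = |(1 16 2 14)(3 8 9 13)| = 4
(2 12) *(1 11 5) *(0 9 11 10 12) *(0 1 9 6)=[6, 10, 1, 3, 4, 9, 0, 7, 8, 11, 12, 5, 2]=(0 6)(1 10 12 2)(5 9 11)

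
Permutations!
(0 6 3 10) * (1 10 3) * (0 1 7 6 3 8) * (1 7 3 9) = (0 9 1 10 7 6 3 8) = [9, 10, 2, 8, 4, 5, 3, 6, 0, 1, 7]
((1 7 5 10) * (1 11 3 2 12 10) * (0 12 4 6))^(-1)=[6, 5, 3, 11, 2, 7, 4, 1, 8, 9, 12, 10, 0]=(0 6 4 2 3 11 10 12)(1 5 7)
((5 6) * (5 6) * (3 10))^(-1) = (3 10) = [0, 1, 2, 10, 4, 5, 6, 7, 8, 9, 3]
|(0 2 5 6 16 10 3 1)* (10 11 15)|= 10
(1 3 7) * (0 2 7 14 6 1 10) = (0 2 7 10)(1 3 14 6) = [2, 3, 7, 14, 4, 5, 1, 10, 8, 9, 0, 11, 12, 13, 6]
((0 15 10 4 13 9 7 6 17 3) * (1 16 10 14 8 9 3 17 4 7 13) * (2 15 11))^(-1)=(17)(0 3 13 9 8 14 15 2 11)(1 4 6 7 10 16)=[3, 4, 11, 13, 6, 5, 7, 10, 14, 8, 16, 0, 12, 9, 15, 2, 1, 17]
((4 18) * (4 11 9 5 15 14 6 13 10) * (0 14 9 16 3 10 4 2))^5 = (0 18 2 4 10 13 3 6 16 14 11)(5 9 15) = [18, 1, 4, 6, 10, 9, 16, 7, 8, 15, 13, 0, 12, 3, 11, 5, 14, 17, 2]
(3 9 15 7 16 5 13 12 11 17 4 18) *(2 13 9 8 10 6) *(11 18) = (2 13 12 18 3 8 10 6)(4 11 17)(5 9 15 7 16) = [0, 1, 13, 8, 11, 9, 2, 16, 10, 15, 6, 17, 18, 12, 14, 7, 5, 4, 3]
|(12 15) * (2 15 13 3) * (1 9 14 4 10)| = 5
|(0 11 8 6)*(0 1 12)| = |(0 11 8 6 1 12)| = 6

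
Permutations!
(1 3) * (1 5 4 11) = (1 3 5 4 11) = [0, 3, 2, 5, 11, 4, 6, 7, 8, 9, 10, 1]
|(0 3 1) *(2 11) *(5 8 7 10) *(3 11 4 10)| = 10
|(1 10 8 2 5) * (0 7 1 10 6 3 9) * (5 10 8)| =|(0 7 1 6 3 9)(2 10 5 8)| =12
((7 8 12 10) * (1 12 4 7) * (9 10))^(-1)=(1 10 9 12)(4 8 7)=[0, 10, 2, 3, 8, 5, 6, 4, 7, 12, 9, 11, 1]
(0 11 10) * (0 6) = (0 11 10 6) = [11, 1, 2, 3, 4, 5, 0, 7, 8, 9, 6, 10]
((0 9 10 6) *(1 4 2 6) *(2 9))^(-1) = [6, 10, 0, 3, 1, 5, 2, 7, 8, 4, 9] = (0 6 2)(1 10 9 4)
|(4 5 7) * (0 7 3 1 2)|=|(0 7 4 5 3 1 2)|=7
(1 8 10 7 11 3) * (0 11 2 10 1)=(0 11 3)(1 8)(2 10 7)=[11, 8, 10, 0, 4, 5, 6, 2, 1, 9, 7, 3]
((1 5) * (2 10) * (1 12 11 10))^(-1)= [0, 2, 10, 3, 4, 1, 6, 7, 8, 9, 11, 12, 5]= (1 2 10 11 12 5)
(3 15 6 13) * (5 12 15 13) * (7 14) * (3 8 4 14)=[0, 1, 2, 13, 14, 12, 5, 3, 4, 9, 10, 11, 15, 8, 7, 6]=(3 13 8 4 14 7)(5 12 15 6)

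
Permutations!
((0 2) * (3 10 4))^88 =(3 10 4) =[0, 1, 2, 10, 3, 5, 6, 7, 8, 9, 4]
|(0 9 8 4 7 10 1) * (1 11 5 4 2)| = 5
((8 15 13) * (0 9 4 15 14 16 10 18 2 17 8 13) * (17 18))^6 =(18)(0 4)(8 14 16 10 17)(9 15) =[4, 1, 2, 3, 0, 5, 6, 7, 14, 15, 17, 11, 12, 13, 16, 9, 10, 8, 18]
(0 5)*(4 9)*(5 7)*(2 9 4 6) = (0 7 5)(2 9 6) = [7, 1, 9, 3, 4, 0, 2, 5, 8, 6]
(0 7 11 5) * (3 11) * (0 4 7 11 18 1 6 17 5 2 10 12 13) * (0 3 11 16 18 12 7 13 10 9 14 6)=[16, 0, 9, 12, 13, 4, 17, 11, 8, 14, 7, 2, 10, 3, 6, 15, 18, 5, 1]=(0 16 18 1)(2 9 14 6 17 5 4 13 3 12 10 7 11)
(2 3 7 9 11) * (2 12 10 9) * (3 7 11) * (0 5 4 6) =(0 5 4 6)(2 7)(3 11 12 10 9) =[5, 1, 7, 11, 6, 4, 0, 2, 8, 3, 9, 12, 10]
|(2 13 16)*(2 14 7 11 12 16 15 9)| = |(2 13 15 9)(7 11 12 16 14)| = 20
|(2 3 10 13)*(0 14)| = |(0 14)(2 3 10 13)| = 4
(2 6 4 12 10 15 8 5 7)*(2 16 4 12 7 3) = [0, 1, 6, 2, 7, 3, 12, 16, 5, 9, 15, 11, 10, 13, 14, 8, 4] = (2 6 12 10 15 8 5 3)(4 7 16)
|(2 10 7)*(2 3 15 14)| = |(2 10 7 3 15 14)| = 6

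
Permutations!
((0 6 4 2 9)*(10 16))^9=[9, 1, 4, 3, 6, 5, 0, 7, 8, 2, 16, 11, 12, 13, 14, 15, 10]=(0 9 2 4 6)(10 16)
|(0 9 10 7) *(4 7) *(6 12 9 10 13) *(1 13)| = 20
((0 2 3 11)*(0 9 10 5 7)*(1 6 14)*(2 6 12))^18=(0 3)(1 10)(2 7)(5 12)(6 11)(9 14)=[3, 10, 7, 0, 4, 12, 11, 2, 8, 14, 1, 6, 5, 13, 9]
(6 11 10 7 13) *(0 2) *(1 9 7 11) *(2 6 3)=[6, 9, 0, 2, 4, 5, 1, 13, 8, 7, 11, 10, 12, 3]=(0 6 1 9 7 13 3 2)(10 11)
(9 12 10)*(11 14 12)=[0, 1, 2, 3, 4, 5, 6, 7, 8, 11, 9, 14, 10, 13, 12]=(9 11 14 12 10)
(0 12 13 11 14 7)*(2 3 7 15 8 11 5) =(0 12 13 5 2 3 7)(8 11 14 15) =[12, 1, 3, 7, 4, 2, 6, 0, 11, 9, 10, 14, 13, 5, 15, 8]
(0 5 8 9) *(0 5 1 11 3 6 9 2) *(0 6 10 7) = (0 1 11 3 10 7)(2 6 9 5 8) = [1, 11, 6, 10, 4, 8, 9, 0, 2, 5, 7, 3]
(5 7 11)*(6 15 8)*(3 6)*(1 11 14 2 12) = (1 11 5 7 14 2 12)(3 6 15 8) = [0, 11, 12, 6, 4, 7, 15, 14, 3, 9, 10, 5, 1, 13, 2, 8]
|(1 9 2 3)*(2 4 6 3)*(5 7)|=10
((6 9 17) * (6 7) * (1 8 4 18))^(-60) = (18) = [0, 1, 2, 3, 4, 5, 6, 7, 8, 9, 10, 11, 12, 13, 14, 15, 16, 17, 18]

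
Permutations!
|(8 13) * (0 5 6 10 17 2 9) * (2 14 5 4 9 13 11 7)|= |(0 4 9)(2 13 8 11 7)(5 6 10 17 14)|= 15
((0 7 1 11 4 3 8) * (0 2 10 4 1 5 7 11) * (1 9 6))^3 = (0 6 11 1 9)(2 3 10 8 4)(5 7) = [6, 9, 3, 10, 2, 7, 11, 5, 4, 0, 8, 1]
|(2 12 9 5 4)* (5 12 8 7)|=|(2 8 7 5 4)(9 12)|=10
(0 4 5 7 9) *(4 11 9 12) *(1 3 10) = (0 11 9)(1 3 10)(4 5 7 12) = [11, 3, 2, 10, 5, 7, 6, 12, 8, 0, 1, 9, 4]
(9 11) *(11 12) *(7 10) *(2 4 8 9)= [0, 1, 4, 3, 8, 5, 6, 10, 9, 12, 7, 2, 11]= (2 4 8 9 12 11)(7 10)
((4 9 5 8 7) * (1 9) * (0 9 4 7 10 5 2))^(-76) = (0 2 9)(5 10 8) = [2, 1, 9, 3, 4, 10, 6, 7, 5, 0, 8]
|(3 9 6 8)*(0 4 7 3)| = 7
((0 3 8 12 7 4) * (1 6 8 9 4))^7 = (0 4 9 3)(1 8 7 6 12) = [4, 8, 2, 0, 9, 5, 12, 6, 7, 3, 10, 11, 1]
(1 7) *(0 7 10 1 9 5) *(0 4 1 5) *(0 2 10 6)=(0 7 9 2 10 5 4 1 6)=[7, 6, 10, 3, 1, 4, 0, 9, 8, 2, 5]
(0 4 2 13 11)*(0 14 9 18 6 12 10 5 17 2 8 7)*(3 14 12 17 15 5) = [4, 1, 13, 14, 8, 15, 17, 0, 7, 18, 3, 12, 10, 11, 9, 5, 16, 2, 6] = (0 4 8 7)(2 13 11 12 10 3 14 9 18 6 17)(5 15)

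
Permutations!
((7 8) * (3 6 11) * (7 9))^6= [0, 1, 2, 3, 4, 5, 6, 7, 8, 9, 10, 11]= (11)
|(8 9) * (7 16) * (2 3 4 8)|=10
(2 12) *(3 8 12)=(2 3 8 12)=[0, 1, 3, 8, 4, 5, 6, 7, 12, 9, 10, 11, 2]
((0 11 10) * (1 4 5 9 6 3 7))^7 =[11, 1, 2, 3, 4, 5, 6, 7, 8, 9, 0, 10] =(0 11 10)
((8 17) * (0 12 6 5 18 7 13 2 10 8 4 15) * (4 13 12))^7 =(0 4 15)(2 8 13 10 17)(5 7 6 18 12) =[4, 1, 8, 3, 15, 7, 18, 6, 13, 9, 17, 11, 5, 10, 14, 0, 16, 2, 12]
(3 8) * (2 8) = [0, 1, 8, 2, 4, 5, 6, 7, 3] = (2 8 3)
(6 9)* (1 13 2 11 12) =[0, 13, 11, 3, 4, 5, 9, 7, 8, 6, 10, 12, 1, 2] =(1 13 2 11 12)(6 9)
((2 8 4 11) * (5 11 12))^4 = (2 5 4)(8 11 12) = [0, 1, 5, 3, 2, 4, 6, 7, 11, 9, 10, 12, 8]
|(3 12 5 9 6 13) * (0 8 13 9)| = |(0 8 13 3 12 5)(6 9)| = 6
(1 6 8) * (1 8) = [0, 6, 2, 3, 4, 5, 1, 7, 8] = (8)(1 6)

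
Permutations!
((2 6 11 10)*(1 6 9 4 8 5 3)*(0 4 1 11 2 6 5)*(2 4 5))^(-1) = (0 8 4 6 10 11 3 5)(1 9 2) = [8, 9, 1, 5, 6, 0, 10, 7, 4, 2, 11, 3]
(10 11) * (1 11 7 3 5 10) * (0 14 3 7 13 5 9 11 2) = (0 14 3 9 11 1 2)(5 10 13) = [14, 2, 0, 9, 4, 10, 6, 7, 8, 11, 13, 1, 12, 5, 3]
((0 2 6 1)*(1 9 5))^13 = [2, 0, 6, 3, 4, 1, 9, 7, 8, 5] = (0 2 6 9 5 1)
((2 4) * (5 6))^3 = (2 4)(5 6) = [0, 1, 4, 3, 2, 6, 5]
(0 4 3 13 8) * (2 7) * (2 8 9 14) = (0 4 3 13 9 14 2 7 8) = [4, 1, 7, 13, 3, 5, 6, 8, 0, 14, 10, 11, 12, 9, 2]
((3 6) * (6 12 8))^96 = (12) = [0, 1, 2, 3, 4, 5, 6, 7, 8, 9, 10, 11, 12]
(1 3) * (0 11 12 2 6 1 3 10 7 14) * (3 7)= (0 11 12 2 6 1 10 3 7 14)= [11, 10, 6, 7, 4, 5, 1, 14, 8, 9, 3, 12, 2, 13, 0]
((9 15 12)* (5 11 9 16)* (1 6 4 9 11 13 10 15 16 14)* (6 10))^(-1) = (1 14 12 15 10)(4 6 13 5 16 9) = [0, 14, 2, 3, 6, 16, 13, 7, 8, 4, 1, 11, 15, 5, 12, 10, 9]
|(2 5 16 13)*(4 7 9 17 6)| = 20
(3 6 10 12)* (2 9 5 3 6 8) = (2 9 5 3 8)(6 10 12) = [0, 1, 9, 8, 4, 3, 10, 7, 2, 5, 12, 11, 6]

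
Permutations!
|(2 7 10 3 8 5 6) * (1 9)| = |(1 9)(2 7 10 3 8 5 6)| = 14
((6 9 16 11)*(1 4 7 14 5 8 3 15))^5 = (1 8 7 15 5 4 3 14)(6 9 16 11) = [0, 8, 2, 14, 3, 4, 9, 15, 7, 16, 10, 6, 12, 13, 1, 5, 11]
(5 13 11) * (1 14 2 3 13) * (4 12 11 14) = (1 4 12 11 5)(2 3 13 14) = [0, 4, 3, 13, 12, 1, 6, 7, 8, 9, 10, 5, 11, 14, 2]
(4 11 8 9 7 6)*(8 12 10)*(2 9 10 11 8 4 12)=(2 9 7 6 12 11)(4 8 10)=[0, 1, 9, 3, 8, 5, 12, 6, 10, 7, 4, 2, 11]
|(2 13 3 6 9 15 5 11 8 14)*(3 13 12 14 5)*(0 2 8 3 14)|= 24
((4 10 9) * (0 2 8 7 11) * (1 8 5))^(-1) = (0 11 7 8 1 5 2)(4 9 10) = [11, 5, 0, 3, 9, 2, 6, 8, 1, 10, 4, 7]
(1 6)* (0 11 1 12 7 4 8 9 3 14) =(0 11 1 6 12 7 4 8 9 3 14) =[11, 6, 2, 14, 8, 5, 12, 4, 9, 3, 10, 1, 7, 13, 0]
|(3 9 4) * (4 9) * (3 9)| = 3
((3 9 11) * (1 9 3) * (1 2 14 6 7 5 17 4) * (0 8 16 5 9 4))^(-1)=(0 17 5 16 8)(1 4)(2 11 9 7 6 14)=[17, 4, 11, 3, 1, 16, 14, 6, 0, 7, 10, 9, 12, 13, 2, 15, 8, 5]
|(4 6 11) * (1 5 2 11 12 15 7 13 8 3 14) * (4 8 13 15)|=42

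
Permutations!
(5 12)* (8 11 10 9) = (5 12)(8 11 10 9) = [0, 1, 2, 3, 4, 12, 6, 7, 11, 8, 9, 10, 5]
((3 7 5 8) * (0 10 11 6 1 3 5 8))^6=(0 7 6)(1 10 8)(3 11 5)=[7, 10, 2, 11, 4, 3, 0, 6, 1, 9, 8, 5]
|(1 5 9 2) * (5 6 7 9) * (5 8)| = 10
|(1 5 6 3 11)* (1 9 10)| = |(1 5 6 3 11 9 10)| = 7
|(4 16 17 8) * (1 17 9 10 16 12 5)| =6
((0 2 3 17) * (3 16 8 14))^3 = [8, 1, 14, 2, 4, 5, 6, 7, 17, 9, 10, 11, 12, 13, 0, 15, 3, 16] = (0 8 17 16 3 2 14)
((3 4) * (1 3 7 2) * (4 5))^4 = (1 7 5)(2 4 3) = [0, 7, 4, 2, 3, 1, 6, 5]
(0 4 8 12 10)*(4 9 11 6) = (0 9 11 6 4 8 12 10) = [9, 1, 2, 3, 8, 5, 4, 7, 12, 11, 0, 6, 10]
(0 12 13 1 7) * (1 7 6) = (0 12 13 7)(1 6) = [12, 6, 2, 3, 4, 5, 1, 0, 8, 9, 10, 11, 13, 7]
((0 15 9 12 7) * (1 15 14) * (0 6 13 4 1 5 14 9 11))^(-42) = (0 15 4 6 12)(1 13 7 9 11) = [15, 13, 2, 3, 6, 5, 12, 9, 8, 11, 10, 1, 0, 7, 14, 4]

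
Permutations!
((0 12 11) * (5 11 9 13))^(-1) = (0 11 5 13 9 12) = [11, 1, 2, 3, 4, 13, 6, 7, 8, 12, 10, 5, 0, 9]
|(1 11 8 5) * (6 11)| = |(1 6 11 8 5)| = 5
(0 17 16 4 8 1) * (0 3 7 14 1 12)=[17, 3, 2, 7, 8, 5, 6, 14, 12, 9, 10, 11, 0, 13, 1, 15, 4, 16]=(0 17 16 4 8 12)(1 3 7 14)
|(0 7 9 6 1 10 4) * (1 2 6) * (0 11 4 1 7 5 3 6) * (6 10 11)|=18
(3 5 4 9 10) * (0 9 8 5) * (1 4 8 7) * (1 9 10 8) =(0 10 3)(1 4 7 9 8 5) =[10, 4, 2, 0, 7, 1, 6, 9, 5, 8, 3]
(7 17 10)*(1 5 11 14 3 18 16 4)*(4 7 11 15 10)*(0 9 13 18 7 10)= (0 9 13 18 16 10 11 14 3 7 17 4 1 5 15)= [9, 5, 2, 7, 1, 15, 6, 17, 8, 13, 11, 14, 12, 18, 3, 0, 10, 4, 16]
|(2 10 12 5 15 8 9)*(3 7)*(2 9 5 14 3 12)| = |(2 10)(3 7 12 14)(5 15 8)| = 12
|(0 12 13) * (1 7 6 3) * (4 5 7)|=|(0 12 13)(1 4 5 7 6 3)|=6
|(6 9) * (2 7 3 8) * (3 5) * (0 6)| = |(0 6 9)(2 7 5 3 8)| = 15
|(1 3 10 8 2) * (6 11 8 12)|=8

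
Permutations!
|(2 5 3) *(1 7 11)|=3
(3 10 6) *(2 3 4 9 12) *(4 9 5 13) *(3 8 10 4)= [0, 1, 8, 4, 5, 13, 9, 7, 10, 12, 6, 11, 2, 3]= (2 8 10 6 9 12)(3 4 5 13)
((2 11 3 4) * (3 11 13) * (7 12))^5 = (2 13 3 4)(7 12) = [0, 1, 13, 4, 2, 5, 6, 12, 8, 9, 10, 11, 7, 3]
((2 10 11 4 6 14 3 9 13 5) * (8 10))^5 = (2 6 5 4 13 11 9 10 3 8 14) = [0, 1, 6, 8, 13, 4, 5, 7, 14, 10, 3, 9, 12, 11, 2]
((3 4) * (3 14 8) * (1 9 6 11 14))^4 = (1 14)(3 6)(4 11)(8 9) = [0, 14, 2, 6, 11, 5, 3, 7, 9, 8, 10, 4, 12, 13, 1]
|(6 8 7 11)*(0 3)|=4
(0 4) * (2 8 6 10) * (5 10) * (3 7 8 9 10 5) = [4, 1, 9, 7, 0, 5, 3, 8, 6, 10, 2] = (0 4)(2 9 10)(3 7 8 6)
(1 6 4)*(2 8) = (1 6 4)(2 8) = [0, 6, 8, 3, 1, 5, 4, 7, 2]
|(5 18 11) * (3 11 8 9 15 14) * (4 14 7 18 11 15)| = |(3 15 7 18 8 9 4 14)(5 11)| = 8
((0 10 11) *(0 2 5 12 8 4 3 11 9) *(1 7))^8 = (0 9 10)(2 5 12 8 4 3 11) = [9, 1, 5, 11, 3, 12, 6, 7, 4, 10, 0, 2, 8]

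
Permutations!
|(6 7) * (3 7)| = |(3 7 6)| = 3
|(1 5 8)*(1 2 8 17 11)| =4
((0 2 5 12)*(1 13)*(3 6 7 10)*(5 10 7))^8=(13)(0 2 10 3 6 5 12)=[2, 1, 10, 6, 4, 12, 5, 7, 8, 9, 3, 11, 0, 13]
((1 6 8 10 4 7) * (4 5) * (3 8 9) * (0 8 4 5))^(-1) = (0 10 8)(1 7 4 3 9 6) = [10, 7, 2, 9, 3, 5, 1, 4, 0, 6, 8]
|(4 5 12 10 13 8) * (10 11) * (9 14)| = |(4 5 12 11 10 13 8)(9 14)| = 14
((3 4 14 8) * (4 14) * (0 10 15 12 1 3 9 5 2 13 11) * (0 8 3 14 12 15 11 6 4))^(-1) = (15)(0 4 6 13 2 5 9 8 11 10)(1 12 3 14) = [4, 12, 5, 14, 6, 9, 13, 7, 11, 8, 0, 10, 3, 2, 1, 15]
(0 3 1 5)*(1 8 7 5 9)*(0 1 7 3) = (1 9 7 5)(3 8) = [0, 9, 2, 8, 4, 1, 6, 5, 3, 7]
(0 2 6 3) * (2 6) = (0 6 3) = [6, 1, 2, 0, 4, 5, 3]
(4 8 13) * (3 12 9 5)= (3 12 9 5)(4 8 13)= [0, 1, 2, 12, 8, 3, 6, 7, 13, 5, 10, 11, 9, 4]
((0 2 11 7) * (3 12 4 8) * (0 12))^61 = (0 4 11 3 12 2 8 7) = [4, 1, 8, 12, 11, 5, 6, 0, 7, 9, 10, 3, 2]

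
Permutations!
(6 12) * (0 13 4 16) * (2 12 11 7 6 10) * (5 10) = (0 13 4 16)(2 12 5 10)(6 11 7) = [13, 1, 12, 3, 16, 10, 11, 6, 8, 9, 2, 7, 5, 4, 14, 15, 0]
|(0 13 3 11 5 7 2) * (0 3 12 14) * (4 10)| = 20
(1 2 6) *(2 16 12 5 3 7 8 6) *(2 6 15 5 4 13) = [0, 16, 6, 7, 13, 3, 1, 8, 15, 9, 10, 11, 4, 2, 14, 5, 12] = (1 16 12 4 13 2 6)(3 7 8 15 5)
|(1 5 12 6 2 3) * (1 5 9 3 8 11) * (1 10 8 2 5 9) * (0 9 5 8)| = 9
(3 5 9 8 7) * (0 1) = (0 1)(3 5 9 8 7) = [1, 0, 2, 5, 4, 9, 6, 3, 7, 8]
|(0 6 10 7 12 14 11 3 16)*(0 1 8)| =|(0 6 10 7 12 14 11 3 16 1 8)| =11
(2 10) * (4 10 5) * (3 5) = (2 3 5 4 10) = [0, 1, 3, 5, 10, 4, 6, 7, 8, 9, 2]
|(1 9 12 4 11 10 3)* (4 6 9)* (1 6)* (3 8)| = |(1 4 11 10 8 3 6 9 12)| = 9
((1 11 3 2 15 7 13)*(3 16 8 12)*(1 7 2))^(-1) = (1 3 12 8 16 11)(2 15)(7 13) = [0, 3, 15, 12, 4, 5, 6, 13, 16, 9, 10, 1, 8, 7, 14, 2, 11]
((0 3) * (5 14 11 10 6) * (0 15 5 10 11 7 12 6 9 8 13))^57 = [9, 1, 2, 8, 4, 0, 14, 15, 6, 12, 7, 11, 5, 10, 3, 13] = (0 9 12 5)(3 8 6 14)(7 15 13 10)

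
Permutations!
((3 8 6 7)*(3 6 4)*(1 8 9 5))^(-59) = (1 8 4 3 9 5)(6 7) = [0, 8, 2, 9, 3, 1, 7, 6, 4, 5]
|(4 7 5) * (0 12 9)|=|(0 12 9)(4 7 5)|=3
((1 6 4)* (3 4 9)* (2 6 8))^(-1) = (1 4 3 9 6 2 8) = [0, 4, 8, 9, 3, 5, 2, 7, 1, 6]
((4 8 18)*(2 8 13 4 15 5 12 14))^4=(2 5 8 12 18 14 15)=[0, 1, 5, 3, 4, 8, 6, 7, 12, 9, 10, 11, 18, 13, 15, 2, 16, 17, 14]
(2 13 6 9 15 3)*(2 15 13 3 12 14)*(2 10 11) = (2 3 15 12 14 10 11)(6 9 13) = [0, 1, 3, 15, 4, 5, 9, 7, 8, 13, 11, 2, 14, 6, 10, 12]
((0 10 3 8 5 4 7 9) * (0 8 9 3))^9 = (0 10)(3 5)(4 9)(7 8) = [10, 1, 2, 5, 9, 3, 6, 8, 7, 4, 0]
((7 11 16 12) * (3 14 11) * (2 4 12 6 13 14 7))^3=[0, 1, 2, 7, 4, 5, 11, 3, 8, 9, 10, 13, 12, 16, 6, 15, 14]=(3 7)(6 11 13 16 14)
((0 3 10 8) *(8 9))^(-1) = (0 8 9 10 3) = [8, 1, 2, 0, 4, 5, 6, 7, 9, 10, 3]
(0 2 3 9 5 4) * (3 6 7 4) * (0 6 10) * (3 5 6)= [2, 1, 10, 9, 3, 5, 7, 4, 8, 6, 0]= (0 2 10)(3 9 6 7 4)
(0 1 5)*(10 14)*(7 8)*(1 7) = [7, 5, 2, 3, 4, 0, 6, 8, 1, 9, 14, 11, 12, 13, 10] = (0 7 8 1 5)(10 14)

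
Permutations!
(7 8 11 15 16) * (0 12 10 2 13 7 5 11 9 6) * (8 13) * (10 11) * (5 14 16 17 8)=(0 12 11 15 17 8 9 6)(2 5 10)(7 13)(14 16)=[12, 1, 5, 3, 4, 10, 0, 13, 9, 6, 2, 15, 11, 7, 16, 17, 14, 8]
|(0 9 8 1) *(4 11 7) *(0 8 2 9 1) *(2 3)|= |(0 1 8)(2 9 3)(4 11 7)|= 3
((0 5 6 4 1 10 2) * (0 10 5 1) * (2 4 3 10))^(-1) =(0 4 10 3 6 5 1) =[4, 0, 2, 6, 10, 1, 5, 7, 8, 9, 3]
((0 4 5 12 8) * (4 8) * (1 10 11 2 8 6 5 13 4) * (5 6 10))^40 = (13)(1 5 12) = [0, 5, 2, 3, 4, 12, 6, 7, 8, 9, 10, 11, 1, 13]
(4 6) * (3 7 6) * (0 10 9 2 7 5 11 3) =[10, 1, 7, 5, 0, 11, 4, 6, 8, 2, 9, 3] =(0 10 9 2 7 6 4)(3 5 11)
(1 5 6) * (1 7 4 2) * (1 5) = (2 5 6 7 4) = [0, 1, 5, 3, 2, 6, 7, 4]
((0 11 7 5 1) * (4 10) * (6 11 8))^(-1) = [1, 5, 2, 3, 10, 7, 8, 11, 0, 9, 4, 6] = (0 1 5 7 11 6 8)(4 10)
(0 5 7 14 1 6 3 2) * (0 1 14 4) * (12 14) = (0 5 7 4)(1 6 3 2)(12 14) = [5, 6, 1, 2, 0, 7, 3, 4, 8, 9, 10, 11, 14, 13, 12]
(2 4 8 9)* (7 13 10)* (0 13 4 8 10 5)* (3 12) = (0 13 5)(2 8 9)(3 12)(4 10 7) = [13, 1, 8, 12, 10, 0, 6, 4, 9, 2, 7, 11, 3, 5]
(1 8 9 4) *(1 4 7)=(1 8 9 7)=[0, 8, 2, 3, 4, 5, 6, 1, 9, 7]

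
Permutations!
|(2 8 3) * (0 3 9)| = |(0 3 2 8 9)| = 5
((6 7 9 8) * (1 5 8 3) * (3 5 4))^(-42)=(5 7 8 9 6)=[0, 1, 2, 3, 4, 7, 5, 8, 9, 6]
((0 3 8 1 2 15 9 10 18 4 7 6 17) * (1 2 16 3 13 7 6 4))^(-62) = (0 6 7)(1 16 3 8 2 15 9 10 18)(4 13 17) = [6, 16, 15, 8, 13, 5, 7, 0, 2, 10, 18, 11, 12, 17, 14, 9, 3, 4, 1]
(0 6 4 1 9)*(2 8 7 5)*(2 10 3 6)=(0 2 8 7 5 10 3 6 4 1 9)=[2, 9, 8, 6, 1, 10, 4, 5, 7, 0, 3]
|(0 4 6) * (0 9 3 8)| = 6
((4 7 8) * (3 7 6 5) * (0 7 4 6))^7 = (8) = [0, 1, 2, 3, 4, 5, 6, 7, 8]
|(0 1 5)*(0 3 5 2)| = 6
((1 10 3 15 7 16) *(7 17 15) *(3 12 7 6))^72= (17)(1 12 16 10 7)= [0, 12, 2, 3, 4, 5, 6, 1, 8, 9, 7, 11, 16, 13, 14, 15, 10, 17]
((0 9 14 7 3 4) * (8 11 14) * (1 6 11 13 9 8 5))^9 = (0 7 6 9)(1 13 4 14)(3 11 5 8) = [7, 13, 2, 11, 14, 8, 9, 6, 3, 0, 10, 5, 12, 4, 1]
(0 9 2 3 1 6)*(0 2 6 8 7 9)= (1 8 7 9 6 2 3)= [0, 8, 3, 1, 4, 5, 2, 9, 7, 6]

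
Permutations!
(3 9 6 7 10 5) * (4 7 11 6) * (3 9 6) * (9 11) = (3 6 9 4 7 10 5 11) = [0, 1, 2, 6, 7, 11, 9, 10, 8, 4, 5, 3]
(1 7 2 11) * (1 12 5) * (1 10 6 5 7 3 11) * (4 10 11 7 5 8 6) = (1 3 7 2)(4 10)(5 11 12)(6 8) = [0, 3, 1, 7, 10, 11, 8, 2, 6, 9, 4, 12, 5]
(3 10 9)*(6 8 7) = (3 10 9)(6 8 7) = [0, 1, 2, 10, 4, 5, 8, 6, 7, 3, 9]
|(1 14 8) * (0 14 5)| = |(0 14 8 1 5)| = 5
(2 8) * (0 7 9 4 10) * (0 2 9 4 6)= (0 7 4 10 2 8 9 6)= [7, 1, 8, 3, 10, 5, 0, 4, 9, 6, 2]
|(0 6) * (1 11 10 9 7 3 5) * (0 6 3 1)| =15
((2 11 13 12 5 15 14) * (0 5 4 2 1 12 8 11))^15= (0 2 4 12 1 14 15 5)= [2, 14, 4, 3, 12, 0, 6, 7, 8, 9, 10, 11, 1, 13, 15, 5]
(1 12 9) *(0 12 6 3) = (0 12 9 1 6 3) = [12, 6, 2, 0, 4, 5, 3, 7, 8, 1, 10, 11, 9]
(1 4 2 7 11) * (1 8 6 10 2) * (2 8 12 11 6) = (1 4)(2 7 6 10 8)(11 12) = [0, 4, 7, 3, 1, 5, 10, 6, 2, 9, 8, 12, 11]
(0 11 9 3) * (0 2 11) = (2 11 9 3) = [0, 1, 11, 2, 4, 5, 6, 7, 8, 3, 10, 9]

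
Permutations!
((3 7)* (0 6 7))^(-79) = (0 6 7 3) = [6, 1, 2, 0, 4, 5, 7, 3]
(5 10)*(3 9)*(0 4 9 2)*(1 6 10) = (0 4 9 3 2)(1 6 10 5) = [4, 6, 0, 2, 9, 1, 10, 7, 8, 3, 5]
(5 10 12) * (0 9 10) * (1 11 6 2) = (0 9 10 12 5)(1 11 6 2) = [9, 11, 1, 3, 4, 0, 2, 7, 8, 10, 12, 6, 5]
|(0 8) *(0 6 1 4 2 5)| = |(0 8 6 1 4 2 5)| = 7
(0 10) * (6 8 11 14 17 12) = (0 10)(6 8 11 14 17 12) = [10, 1, 2, 3, 4, 5, 8, 7, 11, 9, 0, 14, 6, 13, 17, 15, 16, 12]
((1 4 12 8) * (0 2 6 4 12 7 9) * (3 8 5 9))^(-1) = (0 9 5 12 1 8 3 7 4 6 2) = [9, 8, 0, 7, 6, 12, 2, 4, 3, 5, 10, 11, 1]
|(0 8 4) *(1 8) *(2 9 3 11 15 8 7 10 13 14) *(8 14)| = 42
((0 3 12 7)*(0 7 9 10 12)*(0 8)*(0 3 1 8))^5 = (0 1 8 3)(9 12 10) = [1, 8, 2, 0, 4, 5, 6, 7, 3, 12, 9, 11, 10]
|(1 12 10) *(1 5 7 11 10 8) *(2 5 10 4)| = 15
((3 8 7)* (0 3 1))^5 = (8) = [0, 1, 2, 3, 4, 5, 6, 7, 8]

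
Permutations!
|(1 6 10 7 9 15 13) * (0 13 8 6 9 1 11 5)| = |(0 13 11 5)(1 9 15 8 6 10 7)| = 28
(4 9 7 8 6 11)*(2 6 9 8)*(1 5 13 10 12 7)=(1 5 13 10 12 7 2 6 11 4 8 9)=[0, 5, 6, 3, 8, 13, 11, 2, 9, 1, 12, 4, 7, 10]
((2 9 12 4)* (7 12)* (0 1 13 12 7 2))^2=(0 13 4 1 12)=[13, 12, 2, 3, 1, 5, 6, 7, 8, 9, 10, 11, 0, 4]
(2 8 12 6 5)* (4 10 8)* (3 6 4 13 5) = (2 13 5)(3 6)(4 10 8 12) = [0, 1, 13, 6, 10, 2, 3, 7, 12, 9, 8, 11, 4, 5]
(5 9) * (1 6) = (1 6)(5 9) = [0, 6, 2, 3, 4, 9, 1, 7, 8, 5]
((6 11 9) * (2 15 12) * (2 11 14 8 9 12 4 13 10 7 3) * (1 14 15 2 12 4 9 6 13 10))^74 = [0, 15, 2, 11, 7, 5, 1, 12, 13, 8, 3, 10, 4, 6, 9, 14] = (1 15 14 9 8 13 6)(3 11 10)(4 7 12)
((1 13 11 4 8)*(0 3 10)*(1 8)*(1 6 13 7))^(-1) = [10, 7, 2, 0, 11, 5, 4, 1, 8, 9, 3, 13, 12, 6] = (0 10 3)(1 7)(4 11 13 6)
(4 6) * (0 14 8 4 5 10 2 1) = (0 14 8 4 6 5 10 2 1) = [14, 0, 1, 3, 6, 10, 5, 7, 4, 9, 2, 11, 12, 13, 8]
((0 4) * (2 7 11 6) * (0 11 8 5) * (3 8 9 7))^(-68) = (0 2)(3 4)(5 6)(8 11) = [2, 1, 0, 4, 3, 6, 5, 7, 11, 9, 10, 8]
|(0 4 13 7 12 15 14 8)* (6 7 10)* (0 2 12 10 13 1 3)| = 60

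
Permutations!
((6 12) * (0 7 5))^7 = (0 7 5)(6 12) = [7, 1, 2, 3, 4, 0, 12, 5, 8, 9, 10, 11, 6]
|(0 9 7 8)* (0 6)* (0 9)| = |(6 9 7 8)| = 4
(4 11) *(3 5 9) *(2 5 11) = (2 5 9 3 11 4) = [0, 1, 5, 11, 2, 9, 6, 7, 8, 3, 10, 4]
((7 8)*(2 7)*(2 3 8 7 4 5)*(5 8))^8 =(2 3 4 5 8) =[0, 1, 3, 4, 5, 8, 6, 7, 2]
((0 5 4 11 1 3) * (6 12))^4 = (12)(0 1 4)(3 11 5) = [1, 4, 2, 11, 0, 3, 6, 7, 8, 9, 10, 5, 12]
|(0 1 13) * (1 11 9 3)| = |(0 11 9 3 1 13)| = 6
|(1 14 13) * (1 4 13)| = |(1 14)(4 13)| = 2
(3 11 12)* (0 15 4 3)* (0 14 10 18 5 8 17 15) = (3 11 12 14 10 18 5 8 17 15 4) = [0, 1, 2, 11, 3, 8, 6, 7, 17, 9, 18, 12, 14, 13, 10, 4, 16, 15, 5]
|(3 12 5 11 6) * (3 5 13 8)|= 12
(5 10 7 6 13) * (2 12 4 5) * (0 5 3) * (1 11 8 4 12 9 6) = (0 5 10 7 1 11 8 4 3)(2 9 6 13) = [5, 11, 9, 0, 3, 10, 13, 1, 4, 6, 7, 8, 12, 2]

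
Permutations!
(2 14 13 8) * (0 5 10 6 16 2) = (0 5 10 6 16 2 14 13 8) = [5, 1, 14, 3, 4, 10, 16, 7, 0, 9, 6, 11, 12, 8, 13, 15, 2]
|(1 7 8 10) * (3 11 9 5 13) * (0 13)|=12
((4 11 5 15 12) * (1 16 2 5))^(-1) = [0, 11, 16, 3, 12, 2, 6, 7, 8, 9, 10, 4, 15, 13, 14, 5, 1] = (1 11 4 12 15 5 2 16)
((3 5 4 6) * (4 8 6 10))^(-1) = (3 6 8 5)(4 10) = [0, 1, 2, 6, 10, 3, 8, 7, 5, 9, 4]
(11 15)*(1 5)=(1 5)(11 15)=[0, 5, 2, 3, 4, 1, 6, 7, 8, 9, 10, 15, 12, 13, 14, 11]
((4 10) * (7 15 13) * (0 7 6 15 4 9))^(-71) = (0 9 10 4 7)(6 15 13) = [9, 1, 2, 3, 7, 5, 15, 0, 8, 10, 4, 11, 12, 6, 14, 13]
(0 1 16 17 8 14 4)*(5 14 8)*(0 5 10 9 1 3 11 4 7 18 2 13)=[3, 16, 13, 11, 5, 14, 6, 18, 8, 1, 9, 4, 12, 0, 7, 15, 17, 10, 2]=(0 3 11 4 5 14 7 18 2 13)(1 16 17 10 9)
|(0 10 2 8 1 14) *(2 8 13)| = 10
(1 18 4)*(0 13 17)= [13, 18, 2, 3, 1, 5, 6, 7, 8, 9, 10, 11, 12, 17, 14, 15, 16, 0, 4]= (0 13 17)(1 18 4)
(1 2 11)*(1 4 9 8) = (1 2 11 4 9 8) = [0, 2, 11, 3, 9, 5, 6, 7, 1, 8, 10, 4]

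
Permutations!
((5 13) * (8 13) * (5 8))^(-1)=(8 13)=[0, 1, 2, 3, 4, 5, 6, 7, 13, 9, 10, 11, 12, 8]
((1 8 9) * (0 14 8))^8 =[9, 8, 2, 3, 4, 5, 6, 7, 0, 14, 10, 11, 12, 13, 1] =(0 9 14 1 8)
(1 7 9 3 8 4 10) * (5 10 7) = (1 5 10)(3 8 4 7 9) = [0, 5, 2, 8, 7, 10, 6, 9, 4, 3, 1]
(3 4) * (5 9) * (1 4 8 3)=(1 4)(3 8)(5 9)=[0, 4, 2, 8, 1, 9, 6, 7, 3, 5]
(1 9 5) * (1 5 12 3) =[0, 9, 2, 1, 4, 5, 6, 7, 8, 12, 10, 11, 3] =(1 9 12 3)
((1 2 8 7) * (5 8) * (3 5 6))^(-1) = [0, 7, 1, 6, 4, 3, 2, 8, 5] = (1 7 8 5 3 6 2)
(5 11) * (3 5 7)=(3 5 11 7)=[0, 1, 2, 5, 4, 11, 6, 3, 8, 9, 10, 7]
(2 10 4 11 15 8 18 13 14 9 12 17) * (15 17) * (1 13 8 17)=(1 13 14 9 12 15 17 2 10 4 11)(8 18)=[0, 13, 10, 3, 11, 5, 6, 7, 18, 12, 4, 1, 15, 14, 9, 17, 16, 2, 8]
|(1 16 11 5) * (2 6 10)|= |(1 16 11 5)(2 6 10)|= 12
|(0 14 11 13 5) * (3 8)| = 10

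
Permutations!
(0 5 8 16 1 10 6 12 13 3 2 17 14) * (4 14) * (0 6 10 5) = (1 5 8 16)(2 17 4 14 6 12 13 3) = [0, 5, 17, 2, 14, 8, 12, 7, 16, 9, 10, 11, 13, 3, 6, 15, 1, 4]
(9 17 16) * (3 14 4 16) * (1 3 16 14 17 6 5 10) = (1 3 17 16 9 6 5 10)(4 14) = [0, 3, 2, 17, 14, 10, 5, 7, 8, 6, 1, 11, 12, 13, 4, 15, 9, 16]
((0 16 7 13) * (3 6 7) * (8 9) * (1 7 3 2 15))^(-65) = (0 7 15 16 13 1 2)(3 6)(8 9) = [7, 2, 0, 6, 4, 5, 3, 15, 9, 8, 10, 11, 12, 1, 14, 16, 13]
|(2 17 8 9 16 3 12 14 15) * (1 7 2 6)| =|(1 7 2 17 8 9 16 3 12 14 15 6)| =12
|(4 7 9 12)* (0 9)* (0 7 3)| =|(0 9 12 4 3)| =5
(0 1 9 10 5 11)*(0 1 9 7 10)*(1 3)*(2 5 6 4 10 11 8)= [9, 7, 5, 1, 10, 8, 4, 11, 2, 0, 6, 3]= (0 9)(1 7 11 3)(2 5 8)(4 10 6)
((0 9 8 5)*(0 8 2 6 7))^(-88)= (0 2 7 9 6)= [2, 1, 7, 3, 4, 5, 0, 9, 8, 6]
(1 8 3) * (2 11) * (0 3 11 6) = (0 3 1 8 11 2 6) = [3, 8, 6, 1, 4, 5, 0, 7, 11, 9, 10, 2]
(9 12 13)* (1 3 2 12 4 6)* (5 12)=[0, 3, 5, 2, 6, 12, 1, 7, 8, 4, 10, 11, 13, 9]=(1 3 2 5 12 13 9 4 6)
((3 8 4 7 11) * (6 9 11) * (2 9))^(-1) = (2 6 7 4 8 3 11 9) = [0, 1, 6, 11, 8, 5, 7, 4, 3, 2, 10, 9]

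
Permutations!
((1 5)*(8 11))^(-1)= [0, 5, 2, 3, 4, 1, 6, 7, 11, 9, 10, 8]= (1 5)(8 11)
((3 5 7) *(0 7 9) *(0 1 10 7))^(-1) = (1 9 5 3 7 10) = [0, 9, 2, 7, 4, 3, 6, 10, 8, 5, 1]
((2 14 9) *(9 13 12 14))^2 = (12 13 14) = [0, 1, 2, 3, 4, 5, 6, 7, 8, 9, 10, 11, 13, 14, 12]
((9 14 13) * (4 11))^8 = (9 13 14) = [0, 1, 2, 3, 4, 5, 6, 7, 8, 13, 10, 11, 12, 14, 9]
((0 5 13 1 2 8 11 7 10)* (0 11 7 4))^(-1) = [4, 13, 1, 3, 11, 0, 6, 8, 2, 9, 7, 10, 12, 5] = (0 4 11 10 7 8 2 1 13 5)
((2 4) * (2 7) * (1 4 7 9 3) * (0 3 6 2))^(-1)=(0 7 2 6 9 4 1 3)=[7, 3, 6, 0, 1, 5, 9, 2, 8, 4]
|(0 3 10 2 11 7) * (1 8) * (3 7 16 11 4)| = |(0 7)(1 8)(2 4 3 10)(11 16)| = 4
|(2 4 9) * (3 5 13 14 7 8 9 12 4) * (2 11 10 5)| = 8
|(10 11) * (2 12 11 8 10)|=|(2 12 11)(8 10)|=6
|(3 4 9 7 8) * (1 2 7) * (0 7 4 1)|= 8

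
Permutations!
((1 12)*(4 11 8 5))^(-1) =(1 12)(4 5 8 11) =[0, 12, 2, 3, 5, 8, 6, 7, 11, 9, 10, 4, 1]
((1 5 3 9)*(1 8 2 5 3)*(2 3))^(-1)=[0, 5, 1, 8, 4, 2, 6, 7, 9, 3]=(1 5 2)(3 8 9)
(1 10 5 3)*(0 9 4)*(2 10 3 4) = (0 9 2 10 5 4)(1 3) = [9, 3, 10, 1, 0, 4, 6, 7, 8, 2, 5]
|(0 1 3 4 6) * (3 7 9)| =|(0 1 7 9 3 4 6)| =7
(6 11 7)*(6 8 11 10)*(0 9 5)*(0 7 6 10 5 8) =(0 9 8 11 6 5 7) =[9, 1, 2, 3, 4, 7, 5, 0, 11, 8, 10, 6]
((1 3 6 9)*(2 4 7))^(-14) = (1 6)(2 4 7)(3 9) = [0, 6, 4, 9, 7, 5, 1, 2, 8, 3]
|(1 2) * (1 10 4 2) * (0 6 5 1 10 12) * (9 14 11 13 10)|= 12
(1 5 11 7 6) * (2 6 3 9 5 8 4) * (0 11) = [11, 8, 6, 9, 2, 0, 1, 3, 4, 5, 10, 7] = (0 11 7 3 9 5)(1 8 4 2 6)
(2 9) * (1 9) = (1 9 2) = [0, 9, 1, 3, 4, 5, 6, 7, 8, 2]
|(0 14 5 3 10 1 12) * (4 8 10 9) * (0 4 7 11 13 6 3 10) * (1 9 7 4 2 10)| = |(0 14 5 1 12 2 10 9 4 8)(3 7 11 13 6)| = 10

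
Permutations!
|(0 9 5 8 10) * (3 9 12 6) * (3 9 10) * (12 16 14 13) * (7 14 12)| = |(0 16 12 6 9 5 8 3 10)(7 14 13)| = 9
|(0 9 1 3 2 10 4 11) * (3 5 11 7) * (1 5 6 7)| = 28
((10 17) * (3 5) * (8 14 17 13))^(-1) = (3 5)(8 13 10 17 14) = [0, 1, 2, 5, 4, 3, 6, 7, 13, 9, 17, 11, 12, 10, 8, 15, 16, 14]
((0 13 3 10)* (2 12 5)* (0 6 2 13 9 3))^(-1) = (0 13 5 12 2 6 10 3 9) = [13, 1, 6, 9, 4, 12, 10, 7, 8, 0, 3, 11, 2, 5]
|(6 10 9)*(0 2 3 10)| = 6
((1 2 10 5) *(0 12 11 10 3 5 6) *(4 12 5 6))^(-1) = (0 6 3 2 1 5)(4 10 11 12) = [6, 5, 1, 2, 10, 0, 3, 7, 8, 9, 11, 12, 4]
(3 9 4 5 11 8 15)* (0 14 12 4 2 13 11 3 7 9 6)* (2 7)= [14, 1, 13, 6, 5, 3, 0, 9, 15, 7, 10, 8, 4, 11, 12, 2]= (0 14 12 4 5 3 6)(2 13 11 8 15)(7 9)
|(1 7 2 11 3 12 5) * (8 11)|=|(1 7 2 8 11 3 12 5)|=8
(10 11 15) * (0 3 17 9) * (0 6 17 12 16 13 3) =(3 12 16 13)(6 17 9)(10 11 15) =[0, 1, 2, 12, 4, 5, 17, 7, 8, 6, 11, 15, 16, 3, 14, 10, 13, 9]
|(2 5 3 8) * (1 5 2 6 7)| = |(1 5 3 8 6 7)| = 6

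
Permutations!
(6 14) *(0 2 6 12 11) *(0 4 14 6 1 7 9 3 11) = (0 2 1 7 9 3 11 4 14 12) = [2, 7, 1, 11, 14, 5, 6, 9, 8, 3, 10, 4, 0, 13, 12]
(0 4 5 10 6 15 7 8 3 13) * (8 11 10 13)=(0 4 5 13)(3 8)(6 15 7 11 10)=[4, 1, 2, 8, 5, 13, 15, 11, 3, 9, 6, 10, 12, 0, 14, 7]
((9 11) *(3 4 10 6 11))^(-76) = (3 10 11)(4 6 9) = [0, 1, 2, 10, 6, 5, 9, 7, 8, 4, 11, 3]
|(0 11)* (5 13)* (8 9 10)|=6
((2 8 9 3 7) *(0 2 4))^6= (0 4 7 3 9 8 2)= [4, 1, 0, 9, 7, 5, 6, 3, 2, 8]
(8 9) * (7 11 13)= (7 11 13)(8 9)= [0, 1, 2, 3, 4, 5, 6, 11, 9, 8, 10, 13, 12, 7]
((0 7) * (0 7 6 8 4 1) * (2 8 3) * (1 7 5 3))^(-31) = [1, 6, 3, 5, 8, 7, 0, 4, 2] = (0 1 6)(2 3 5 7 4 8)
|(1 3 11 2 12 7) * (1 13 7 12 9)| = |(1 3 11 2 9)(7 13)| = 10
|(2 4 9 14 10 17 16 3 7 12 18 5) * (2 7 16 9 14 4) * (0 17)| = |(0 17 9 4 14 10)(3 16)(5 7 12 18)| = 12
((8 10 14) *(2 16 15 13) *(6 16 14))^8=(16)=[0, 1, 2, 3, 4, 5, 6, 7, 8, 9, 10, 11, 12, 13, 14, 15, 16]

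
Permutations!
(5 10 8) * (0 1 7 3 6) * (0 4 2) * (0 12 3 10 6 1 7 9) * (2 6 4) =(0 7 10 8 5 4 6 2 12 3 1 9) =[7, 9, 12, 1, 6, 4, 2, 10, 5, 0, 8, 11, 3]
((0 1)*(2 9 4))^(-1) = (0 1)(2 4 9) = [1, 0, 4, 3, 9, 5, 6, 7, 8, 2]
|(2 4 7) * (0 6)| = |(0 6)(2 4 7)| = 6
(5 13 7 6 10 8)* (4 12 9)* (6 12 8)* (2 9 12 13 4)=(2 9)(4 8 5)(6 10)(7 13)=[0, 1, 9, 3, 8, 4, 10, 13, 5, 2, 6, 11, 12, 7]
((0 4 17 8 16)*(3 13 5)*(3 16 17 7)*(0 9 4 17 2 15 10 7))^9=(0 5 10 17 16 7 8 9 3 2 4 13 15)=[5, 1, 4, 2, 13, 10, 6, 8, 9, 3, 17, 11, 12, 15, 14, 0, 7, 16]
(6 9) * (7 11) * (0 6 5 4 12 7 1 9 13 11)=(0 6 13 11 1 9 5 4 12 7)=[6, 9, 2, 3, 12, 4, 13, 0, 8, 5, 10, 1, 7, 11]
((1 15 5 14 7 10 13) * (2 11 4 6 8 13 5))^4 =[0, 4, 8, 3, 1, 5, 15, 7, 2, 9, 10, 13, 12, 11, 14, 6] =(1 4)(2 8)(6 15)(11 13)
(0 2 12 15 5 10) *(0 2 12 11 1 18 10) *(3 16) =[12, 18, 11, 16, 4, 0, 6, 7, 8, 9, 2, 1, 15, 13, 14, 5, 3, 17, 10] =(0 12 15 5)(1 18 10 2 11)(3 16)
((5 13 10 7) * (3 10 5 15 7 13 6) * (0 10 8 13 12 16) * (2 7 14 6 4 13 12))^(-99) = (16) = [0, 1, 2, 3, 4, 5, 6, 7, 8, 9, 10, 11, 12, 13, 14, 15, 16]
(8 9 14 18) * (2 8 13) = (2 8 9 14 18 13) = [0, 1, 8, 3, 4, 5, 6, 7, 9, 14, 10, 11, 12, 2, 18, 15, 16, 17, 13]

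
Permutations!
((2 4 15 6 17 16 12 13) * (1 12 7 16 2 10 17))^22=[0, 17, 1, 3, 12, 5, 10, 7, 8, 9, 15, 11, 2, 4, 14, 13, 16, 6]=(1 17 6 10 15 13 4 12 2)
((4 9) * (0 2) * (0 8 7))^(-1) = (0 7 8 2)(4 9) = [7, 1, 0, 3, 9, 5, 6, 8, 2, 4]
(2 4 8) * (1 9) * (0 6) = (0 6)(1 9)(2 4 8) = [6, 9, 4, 3, 8, 5, 0, 7, 2, 1]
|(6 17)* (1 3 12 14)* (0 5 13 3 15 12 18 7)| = 12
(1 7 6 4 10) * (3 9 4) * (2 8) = (1 7 6 3 9 4 10)(2 8) = [0, 7, 8, 9, 10, 5, 3, 6, 2, 4, 1]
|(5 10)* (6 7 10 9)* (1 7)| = |(1 7 10 5 9 6)| = 6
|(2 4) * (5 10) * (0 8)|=|(0 8)(2 4)(5 10)|=2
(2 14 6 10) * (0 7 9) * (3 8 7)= (0 3 8 7 9)(2 14 6 10)= [3, 1, 14, 8, 4, 5, 10, 9, 7, 0, 2, 11, 12, 13, 6]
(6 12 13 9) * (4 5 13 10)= [0, 1, 2, 3, 5, 13, 12, 7, 8, 6, 4, 11, 10, 9]= (4 5 13 9 6 12 10)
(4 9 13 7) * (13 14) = (4 9 14 13 7) = [0, 1, 2, 3, 9, 5, 6, 4, 8, 14, 10, 11, 12, 7, 13]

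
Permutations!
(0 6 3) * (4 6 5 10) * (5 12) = [12, 1, 2, 0, 6, 10, 3, 7, 8, 9, 4, 11, 5] = (0 12 5 10 4 6 3)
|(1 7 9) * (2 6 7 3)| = 6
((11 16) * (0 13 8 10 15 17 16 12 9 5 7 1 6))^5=[17, 10, 2, 3, 4, 13, 15, 8, 11, 0, 12, 1, 6, 16, 14, 9, 7, 5]=(0 17 5 13 16 7 8 11 1 10 12 6 15 9)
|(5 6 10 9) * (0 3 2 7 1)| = |(0 3 2 7 1)(5 6 10 9)| = 20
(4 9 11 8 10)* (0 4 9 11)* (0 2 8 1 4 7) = [7, 4, 8, 3, 11, 5, 6, 0, 10, 2, 9, 1] = (0 7)(1 4 11)(2 8 10 9)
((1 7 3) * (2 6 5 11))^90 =(2 5)(6 11) =[0, 1, 5, 3, 4, 2, 11, 7, 8, 9, 10, 6]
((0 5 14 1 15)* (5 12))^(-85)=[15, 14, 2, 3, 4, 12, 6, 7, 8, 9, 10, 11, 0, 13, 5, 1]=(0 15 1 14 5 12)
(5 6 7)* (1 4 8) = (1 4 8)(5 6 7) = [0, 4, 2, 3, 8, 6, 7, 5, 1]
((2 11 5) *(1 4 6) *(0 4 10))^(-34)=(0 4 6 1 10)(2 5 11)=[4, 10, 5, 3, 6, 11, 1, 7, 8, 9, 0, 2]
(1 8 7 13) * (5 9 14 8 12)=(1 12 5 9 14 8 7 13)=[0, 12, 2, 3, 4, 9, 6, 13, 7, 14, 10, 11, 5, 1, 8]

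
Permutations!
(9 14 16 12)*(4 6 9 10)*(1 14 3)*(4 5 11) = (1 14 16 12 10 5 11 4 6 9 3) = [0, 14, 2, 1, 6, 11, 9, 7, 8, 3, 5, 4, 10, 13, 16, 15, 12]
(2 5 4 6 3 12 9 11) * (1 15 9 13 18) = (1 15 9 11 2 5 4 6 3 12 13 18) = [0, 15, 5, 12, 6, 4, 3, 7, 8, 11, 10, 2, 13, 18, 14, 9, 16, 17, 1]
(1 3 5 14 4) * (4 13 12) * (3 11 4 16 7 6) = (1 11 4)(3 5 14 13 12 16 7 6) = [0, 11, 2, 5, 1, 14, 3, 6, 8, 9, 10, 4, 16, 12, 13, 15, 7]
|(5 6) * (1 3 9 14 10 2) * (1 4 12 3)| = 14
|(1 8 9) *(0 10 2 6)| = 12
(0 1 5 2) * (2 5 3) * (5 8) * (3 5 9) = (0 1 5 8 9 3 2) = [1, 5, 0, 2, 4, 8, 6, 7, 9, 3]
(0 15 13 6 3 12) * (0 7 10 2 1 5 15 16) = (0 16)(1 5 15 13 6 3 12 7 10 2) = [16, 5, 1, 12, 4, 15, 3, 10, 8, 9, 2, 11, 7, 6, 14, 13, 0]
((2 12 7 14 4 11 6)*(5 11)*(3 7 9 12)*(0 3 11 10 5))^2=(0 7 4 3 14)(2 6 11)=[7, 1, 6, 14, 3, 5, 11, 4, 8, 9, 10, 2, 12, 13, 0]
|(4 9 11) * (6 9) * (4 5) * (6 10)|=6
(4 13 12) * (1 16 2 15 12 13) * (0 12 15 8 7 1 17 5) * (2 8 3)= (0 12 4 17 5)(1 16 8 7)(2 3)= [12, 16, 3, 2, 17, 0, 6, 1, 7, 9, 10, 11, 4, 13, 14, 15, 8, 5]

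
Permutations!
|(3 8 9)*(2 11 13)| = 3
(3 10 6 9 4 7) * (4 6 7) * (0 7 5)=[7, 1, 2, 10, 4, 0, 9, 3, 8, 6, 5]=(0 7 3 10 5)(6 9)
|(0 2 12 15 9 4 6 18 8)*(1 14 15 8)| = 28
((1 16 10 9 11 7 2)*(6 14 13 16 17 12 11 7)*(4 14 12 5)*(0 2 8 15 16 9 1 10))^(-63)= (0 14)(1 7)(2 13)(4 16)(5 15)(8 17)(9 10)= [14, 7, 13, 3, 16, 15, 6, 1, 17, 10, 9, 11, 12, 2, 0, 5, 4, 8]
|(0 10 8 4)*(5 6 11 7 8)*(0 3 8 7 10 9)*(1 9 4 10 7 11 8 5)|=18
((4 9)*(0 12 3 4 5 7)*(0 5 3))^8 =(12)(3 9 4) =[0, 1, 2, 9, 3, 5, 6, 7, 8, 4, 10, 11, 12]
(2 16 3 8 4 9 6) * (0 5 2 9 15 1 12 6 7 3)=(0 5 2 16)(1 12 6 9 7 3 8 4 15)=[5, 12, 16, 8, 15, 2, 9, 3, 4, 7, 10, 11, 6, 13, 14, 1, 0]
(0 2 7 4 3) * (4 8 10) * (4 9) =[2, 1, 7, 0, 3, 5, 6, 8, 10, 4, 9] =(0 2 7 8 10 9 4 3)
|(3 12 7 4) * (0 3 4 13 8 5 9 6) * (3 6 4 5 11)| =6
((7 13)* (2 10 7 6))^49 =[0, 1, 6, 3, 4, 5, 13, 10, 8, 9, 2, 11, 12, 7] =(2 6 13 7 10)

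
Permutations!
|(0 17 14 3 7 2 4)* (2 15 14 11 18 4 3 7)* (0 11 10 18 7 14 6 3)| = |(0 17 10 18 4 11 7 15 6 3 2)| = 11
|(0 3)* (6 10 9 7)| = 4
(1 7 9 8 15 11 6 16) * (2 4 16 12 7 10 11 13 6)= (1 10 11 2 4 16)(6 12 7 9 8 15 13)= [0, 10, 4, 3, 16, 5, 12, 9, 15, 8, 11, 2, 7, 6, 14, 13, 1]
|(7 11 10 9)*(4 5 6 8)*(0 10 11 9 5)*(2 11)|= |(0 10 5 6 8 4)(2 11)(7 9)|= 6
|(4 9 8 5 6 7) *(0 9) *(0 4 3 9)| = |(3 9 8 5 6 7)| = 6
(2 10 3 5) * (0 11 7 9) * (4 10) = (0 11 7 9)(2 4 10 3 5) = [11, 1, 4, 5, 10, 2, 6, 9, 8, 0, 3, 7]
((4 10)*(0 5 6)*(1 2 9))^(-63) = [0, 1, 2, 3, 10, 5, 6, 7, 8, 9, 4] = (4 10)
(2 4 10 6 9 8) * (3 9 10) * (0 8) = (0 8 2 4 3 9)(6 10) = [8, 1, 4, 9, 3, 5, 10, 7, 2, 0, 6]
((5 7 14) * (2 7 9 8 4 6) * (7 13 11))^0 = (14) = [0, 1, 2, 3, 4, 5, 6, 7, 8, 9, 10, 11, 12, 13, 14]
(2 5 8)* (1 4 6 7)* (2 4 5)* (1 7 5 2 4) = [0, 2, 4, 3, 6, 8, 5, 7, 1] = (1 2 4 6 5 8)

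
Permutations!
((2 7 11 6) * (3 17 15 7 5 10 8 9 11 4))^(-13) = (2 5 10 8 9 11 6)(3 15 4 17 7) = [0, 1, 5, 15, 17, 10, 2, 3, 9, 11, 8, 6, 12, 13, 14, 4, 16, 7]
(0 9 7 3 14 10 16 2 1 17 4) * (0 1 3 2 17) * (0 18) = (0 9 7 2 3 14 10 16 17 4 1 18) = [9, 18, 3, 14, 1, 5, 6, 2, 8, 7, 16, 11, 12, 13, 10, 15, 17, 4, 0]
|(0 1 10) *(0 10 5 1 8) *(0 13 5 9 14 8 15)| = |(0 15)(1 9 14 8 13 5)| = 6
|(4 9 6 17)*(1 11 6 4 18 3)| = |(1 11 6 17 18 3)(4 9)| = 6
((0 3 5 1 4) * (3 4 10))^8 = (10) = [0, 1, 2, 3, 4, 5, 6, 7, 8, 9, 10]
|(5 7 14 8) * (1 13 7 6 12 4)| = 9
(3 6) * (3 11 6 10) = (3 10)(6 11) = [0, 1, 2, 10, 4, 5, 11, 7, 8, 9, 3, 6]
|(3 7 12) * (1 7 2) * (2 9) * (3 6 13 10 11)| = 10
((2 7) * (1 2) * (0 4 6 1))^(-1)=(0 7 2 1 6 4)=[7, 6, 1, 3, 0, 5, 4, 2]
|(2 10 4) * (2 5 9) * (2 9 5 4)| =2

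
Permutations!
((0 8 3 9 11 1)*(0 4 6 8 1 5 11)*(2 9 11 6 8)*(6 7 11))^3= [8, 3, 1, 9, 6, 5, 0, 7, 2, 4, 10, 11]= (11)(0 8 2 1 3 9 4 6)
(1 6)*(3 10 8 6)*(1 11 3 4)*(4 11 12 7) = (1 11 3 10 8 6 12 7 4) = [0, 11, 2, 10, 1, 5, 12, 4, 6, 9, 8, 3, 7]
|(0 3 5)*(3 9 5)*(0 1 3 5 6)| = |(0 9 6)(1 3 5)| = 3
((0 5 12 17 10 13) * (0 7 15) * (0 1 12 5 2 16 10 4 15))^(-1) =[7, 15, 0, 3, 17, 5, 6, 13, 8, 9, 16, 11, 1, 10, 14, 4, 2, 12] =(0 7 13 10 16 2)(1 15 4 17 12)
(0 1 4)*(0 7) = (0 1 4 7) = [1, 4, 2, 3, 7, 5, 6, 0]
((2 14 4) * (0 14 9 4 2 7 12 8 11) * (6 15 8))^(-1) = (0 11 8 15 6 12 7 4 9 2 14) = [11, 1, 14, 3, 9, 5, 12, 4, 15, 2, 10, 8, 7, 13, 0, 6]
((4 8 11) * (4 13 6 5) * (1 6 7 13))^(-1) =(1 11 8 4 5 6)(7 13) =[0, 11, 2, 3, 5, 6, 1, 13, 4, 9, 10, 8, 12, 7]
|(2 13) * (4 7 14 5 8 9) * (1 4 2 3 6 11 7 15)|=|(1 4 15)(2 13 3 6 11 7 14 5 8 9)|=30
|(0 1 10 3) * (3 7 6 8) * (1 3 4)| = 6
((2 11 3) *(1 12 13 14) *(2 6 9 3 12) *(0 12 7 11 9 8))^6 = (0 9 13 6 1)(2 12 3 14 8) = [9, 0, 12, 14, 4, 5, 1, 7, 2, 13, 10, 11, 3, 6, 8]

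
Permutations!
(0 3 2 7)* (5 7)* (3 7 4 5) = (0 7)(2 3)(4 5) = [7, 1, 3, 2, 5, 4, 6, 0]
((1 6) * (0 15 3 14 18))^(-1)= (0 18 14 3 15)(1 6)= [18, 6, 2, 15, 4, 5, 1, 7, 8, 9, 10, 11, 12, 13, 3, 0, 16, 17, 14]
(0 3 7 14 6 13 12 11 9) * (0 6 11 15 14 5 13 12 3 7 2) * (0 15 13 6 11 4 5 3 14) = (0 7 3 2 15)(4 5 6 12 13 14)(9 11) = [7, 1, 15, 2, 5, 6, 12, 3, 8, 11, 10, 9, 13, 14, 4, 0]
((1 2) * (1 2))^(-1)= (2)= [0, 1, 2]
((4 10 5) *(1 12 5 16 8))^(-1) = (1 8 16 10 4 5 12) = [0, 8, 2, 3, 5, 12, 6, 7, 16, 9, 4, 11, 1, 13, 14, 15, 10]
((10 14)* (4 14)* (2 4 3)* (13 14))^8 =(2 13 10)(3 4 14) =[0, 1, 13, 4, 14, 5, 6, 7, 8, 9, 2, 11, 12, 10, 3]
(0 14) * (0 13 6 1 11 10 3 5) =(0 14 13 6 1 11 10 3 5) =[14, 11, 2, 5, 4, 0, 1, 7, 8, 9, 3, 10, 12, 6, 13]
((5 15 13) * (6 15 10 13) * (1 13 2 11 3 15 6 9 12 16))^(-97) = (1 5 2 3 9 16 13 10 11 15 12) = [0, 5, 3, 9, 4, 2, 6, 7, 8, 16, 11, 15, 1, 10, 14, 12, 13]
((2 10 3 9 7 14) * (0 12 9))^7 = (0 3 10 2 14 7 9 12) = [3, 1, 14, 10, 4, 5, 6, 9, 8, 12, 2, 11, 0, 13, 7]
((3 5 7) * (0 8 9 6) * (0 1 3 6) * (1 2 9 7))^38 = [7, 5, 0, 1, 4, 3, 9, 2, 6, 8] = (0 7 2)(1 5 3)(6 9 8)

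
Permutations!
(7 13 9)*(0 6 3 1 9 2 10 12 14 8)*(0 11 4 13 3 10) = [6, 9, 0, 1, 13, 5, 10, 3, 11, 7, 12, 4, 14, 2, 8] = (0 6 10 12 14 8 11 4 13 2)(1 9 7 3)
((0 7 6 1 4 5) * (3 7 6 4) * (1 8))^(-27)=(0 7 8 5 3 6 4 1)=[7, 0, 2, 6, 1, 3, 4, 8, 5]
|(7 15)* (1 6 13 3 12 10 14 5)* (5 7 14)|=21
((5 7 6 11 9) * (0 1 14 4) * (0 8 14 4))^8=(0 8 1 14 4)(5 11 7 9 6)=[8, 14, 2, 3, 0, 11, 5, 9, 1, 6, 10, 7, 12, 13, 4]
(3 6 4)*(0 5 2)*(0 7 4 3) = (0 5 2 7 4)(3 6) = [5, 1, 7, 6, 0, 2, 3, 4]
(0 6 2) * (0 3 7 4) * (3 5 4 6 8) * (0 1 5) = (0 8 3 7 6 2)(1 5 4) = [8, 5, 0, 7, 1, 4, 2, 6, 3]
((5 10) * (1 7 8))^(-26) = (10)(1 7 8) = [0, 7, 2, 3, 4, 5, 6, 8, 1, 9, 10]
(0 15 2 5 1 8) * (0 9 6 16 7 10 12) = (0 15 2 5 1 8 9 6 16 7 10 12) = [15, 8, 5, 3, 4, 1, 16, 10, 9, 6, 12, 11, 0, 13, 14, 2, 7]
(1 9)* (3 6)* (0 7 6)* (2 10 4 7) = (0 2 10 4 7 6 3)(1 9) = [2, 9, 10, 0, 7, 5, 3, 6, 8, 1, 4]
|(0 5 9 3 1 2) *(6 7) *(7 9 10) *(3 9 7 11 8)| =8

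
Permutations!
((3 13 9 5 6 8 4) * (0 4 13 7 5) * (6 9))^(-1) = [9, 1, 2, 4, 0, 7, 13, 3, 6, 5, 10, 11, 12, 8] = (0 9 5 7 3 4)(6 13 8)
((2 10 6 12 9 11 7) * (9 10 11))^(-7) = (2 7 11)(6 10 12) = [0, 1, 7, 3, 4, 5, 10, 11, 8, 9, 12, 2, 6]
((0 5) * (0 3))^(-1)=(0 3 5)=[3, 1, 2, 5, 4, 0]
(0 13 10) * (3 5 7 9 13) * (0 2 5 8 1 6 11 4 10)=(0 3 8 1 6 11 4 10 2 5 7 9 13)=[3, 6, 5, 8, 10, 7, 11, 9, 1, 13, 2, 4, 12, 0]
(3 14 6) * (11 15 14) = (3 11 15 14 6) = [0, 1, 2, 11, 4, 5, 3, 7, 8, 9, 10, 15, 12, 13, 6, 14]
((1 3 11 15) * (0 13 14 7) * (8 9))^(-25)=(0 7 14 13)(1 15 11 3)(8 9)=[7, 15, 2, 1, 4, 5, 6, 14, 9, 8, 10, 3, 12, 0, 13, 11]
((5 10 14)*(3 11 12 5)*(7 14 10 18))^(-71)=(3 14 7 18 5 12 11)=[0, 1, 2, 14, 4, 12, 6, 18, 8, 9, 10, 3, 11, 13, 7, 15, 16, 17, 5]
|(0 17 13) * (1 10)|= 6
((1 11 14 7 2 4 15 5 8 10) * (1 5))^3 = (1 7 15 14 4 11 2) = [0, 7, 1, 3, 11, 5, 6, 15, 8, 9, 10, 2, 12, 13, 4, 14]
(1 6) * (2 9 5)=[0, 6, 9, 3, 4, 2, 1, 7, 8, 5]=(1 6)(2 9 5)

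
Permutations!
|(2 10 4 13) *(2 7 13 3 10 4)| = 4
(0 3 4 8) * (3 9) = [9, 1, 2, 4, 8, 5, 6, 7, 0, 3] = (0 9 3 4 8)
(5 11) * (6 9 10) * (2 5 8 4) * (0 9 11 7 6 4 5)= [9, 1, 0, 3, 2, 7, 11, 6, 5, 10, 4, 8]= (0 9 10 4 2)(5 7 6 11 8)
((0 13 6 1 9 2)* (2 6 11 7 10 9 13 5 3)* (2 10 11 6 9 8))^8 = (0 3 8)(1 6 13)(2 5 10) = [3, 6, 5, 8, 4, 10, 13, 7, 0, 9, 2, 11, 12, 1]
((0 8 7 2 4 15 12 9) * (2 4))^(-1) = (0 9 12 15 4 7 8) = [9, 1, 2, 3, 7, 5, 6, 8, 0, 12, 10, 11, 15, 13, 14, 4]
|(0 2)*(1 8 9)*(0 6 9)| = |(0 2 6 9 1 8)| = 6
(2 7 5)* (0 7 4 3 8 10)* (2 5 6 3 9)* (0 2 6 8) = (0 7 8 10 2 4 9 6 3) = [7, 1, 4, 0, 9, 5, 3, 8, 10, 6, 2]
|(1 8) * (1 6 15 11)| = |(1 8 6 15 11)| = 5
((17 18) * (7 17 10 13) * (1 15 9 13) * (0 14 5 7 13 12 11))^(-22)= (0 5 17 10 15 12)(1 9 11 14 7 18)= [5, 9, 2, 3, 4, 17, 6, 18, 8, 11, 15, 14, 0, 13, 7, 12, 16, 10, 1]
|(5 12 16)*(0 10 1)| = |(0 10 1)(5 12 16)| = 3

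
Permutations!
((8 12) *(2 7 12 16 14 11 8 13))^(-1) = (2 13 12 7)(8 11 14 16) = [0, 1, 13, 3, 4, 5, 6, 2, 11, 9, 10, 14, 7, 12, 16, 15, 8]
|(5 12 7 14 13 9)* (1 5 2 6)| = 9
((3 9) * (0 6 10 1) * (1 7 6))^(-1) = [1, 0, 2, 9, 4, 5, 7, 10, 8, 3, 6] = (0 1)(3 9)(6 7 10)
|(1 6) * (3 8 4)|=|(1 6)(3 8 4)|=6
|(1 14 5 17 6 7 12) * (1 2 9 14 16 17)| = 10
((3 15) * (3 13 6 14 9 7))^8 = [0, 1, 2, 15, 4, 5, 14, 3, 8, 7, 10, 11, 12, 6, 9, 13] = (3 15 13 6 14 9 7)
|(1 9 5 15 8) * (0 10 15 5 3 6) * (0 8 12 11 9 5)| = |(0 10 15 12 11 9 3 6 8 1 5)| = 11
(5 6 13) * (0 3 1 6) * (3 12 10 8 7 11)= (0 12 10 8 7 11 3 1 6 13 5)= [12, 6, 2, 1, 4, 0, 13, 11, 7, 9, 8, 3, 10, 5]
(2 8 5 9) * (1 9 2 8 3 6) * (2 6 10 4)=(1 9 8 5 6)(2 3 10 4)=[0, 9, 3, 10, 2, 6, 1, 7, 5, 8, 4]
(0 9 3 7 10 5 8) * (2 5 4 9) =(0 2 5 8)(3 7 10 4 9) =[2, 1, 5, 7, 9, 8, 6, 10, 0, 3, 4]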